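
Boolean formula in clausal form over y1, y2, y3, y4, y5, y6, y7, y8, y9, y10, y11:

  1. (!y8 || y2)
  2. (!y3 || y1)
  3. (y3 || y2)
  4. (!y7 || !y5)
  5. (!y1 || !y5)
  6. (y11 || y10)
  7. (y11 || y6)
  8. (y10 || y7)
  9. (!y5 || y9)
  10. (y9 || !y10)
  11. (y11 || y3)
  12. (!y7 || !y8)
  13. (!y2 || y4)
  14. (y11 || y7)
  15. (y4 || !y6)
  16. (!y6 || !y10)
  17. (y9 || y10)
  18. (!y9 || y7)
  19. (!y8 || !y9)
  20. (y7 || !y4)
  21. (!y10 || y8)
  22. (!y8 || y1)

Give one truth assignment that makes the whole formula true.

y1=False, y2=True, y3=False, y4=True, y5=False, y6=False, y7=True, y8=False, y9=True, y10=False, y11=True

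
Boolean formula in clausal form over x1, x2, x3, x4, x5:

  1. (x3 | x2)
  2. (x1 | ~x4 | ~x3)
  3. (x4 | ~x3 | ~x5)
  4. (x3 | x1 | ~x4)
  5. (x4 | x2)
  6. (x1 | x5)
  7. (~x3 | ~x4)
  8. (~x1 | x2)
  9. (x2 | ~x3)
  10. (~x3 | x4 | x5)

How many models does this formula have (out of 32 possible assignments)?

5

The models are:
  x1=0 x2=1 x3=0 x4=0 x5=1
  x1=1 x2=1 x3=0 x4=0 x5=0
  x1=1 x2=1 x3=0 x4=0 x5=1
  x1=1 x2=1 x3=0 x4=1 x5=0
  x1=1 x2=1 x3=0 x4=1 x5=1
Count: 5.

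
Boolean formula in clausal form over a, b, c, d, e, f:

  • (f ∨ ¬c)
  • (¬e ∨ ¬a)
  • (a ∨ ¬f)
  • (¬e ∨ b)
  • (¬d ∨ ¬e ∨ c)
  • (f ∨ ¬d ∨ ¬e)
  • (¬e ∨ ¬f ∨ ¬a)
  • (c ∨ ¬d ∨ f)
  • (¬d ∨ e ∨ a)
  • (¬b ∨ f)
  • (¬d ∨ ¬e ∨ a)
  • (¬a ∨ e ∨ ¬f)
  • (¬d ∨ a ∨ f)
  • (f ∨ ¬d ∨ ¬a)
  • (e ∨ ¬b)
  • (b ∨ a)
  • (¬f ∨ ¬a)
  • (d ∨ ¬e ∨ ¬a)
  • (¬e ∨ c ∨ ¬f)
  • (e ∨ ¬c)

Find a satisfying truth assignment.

Set a = True and propagate.
  then e is forced to False.
  then f is forced to False.
  then c is forced to False.
  then d is forced to False.
  then b is forced to False.
Every clause has at least one true literal under this assignment.

a=T  b=F  c=F  d=F  e=F  f=F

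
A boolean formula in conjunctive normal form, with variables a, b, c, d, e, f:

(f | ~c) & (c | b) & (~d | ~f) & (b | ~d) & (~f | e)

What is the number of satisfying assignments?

14

Split on f, then b.
  f=1, b=1: remaining (a,c,d,e) ∈ {(0,0,0,1); (0,1,0,1); (1,0,0,1); (1,1,0,1)} — 4.
  f=1, b=0: remaining (a,c,d,e) ∈ {(0,1,0,1); (1,1,0,1)} — 2.
  f=0, b=1: forces c=0; a, d, e free → 2^3 = 8.
  f=0, b=0: a clause becomes empty — 0.
Total: 4 + 2 + 8 + 0 = 14.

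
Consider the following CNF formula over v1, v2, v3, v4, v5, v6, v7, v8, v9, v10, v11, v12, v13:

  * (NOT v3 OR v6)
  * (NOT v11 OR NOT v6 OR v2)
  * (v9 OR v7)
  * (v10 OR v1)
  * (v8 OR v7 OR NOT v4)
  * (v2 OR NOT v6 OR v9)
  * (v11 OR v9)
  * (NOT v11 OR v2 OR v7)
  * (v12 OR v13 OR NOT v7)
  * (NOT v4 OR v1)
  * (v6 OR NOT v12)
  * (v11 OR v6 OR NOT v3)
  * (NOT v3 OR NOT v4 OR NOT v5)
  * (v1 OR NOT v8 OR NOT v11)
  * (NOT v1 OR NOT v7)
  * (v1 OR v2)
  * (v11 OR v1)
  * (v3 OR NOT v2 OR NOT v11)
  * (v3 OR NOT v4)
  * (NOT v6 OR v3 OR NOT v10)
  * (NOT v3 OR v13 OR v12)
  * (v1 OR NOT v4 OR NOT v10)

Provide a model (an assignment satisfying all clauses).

v1=T  v2=T  v3=T  v4=F  v5=T  v6=T  v7=F  v8=T  v9=T  v10=T  v11=T  v12=F  v13=T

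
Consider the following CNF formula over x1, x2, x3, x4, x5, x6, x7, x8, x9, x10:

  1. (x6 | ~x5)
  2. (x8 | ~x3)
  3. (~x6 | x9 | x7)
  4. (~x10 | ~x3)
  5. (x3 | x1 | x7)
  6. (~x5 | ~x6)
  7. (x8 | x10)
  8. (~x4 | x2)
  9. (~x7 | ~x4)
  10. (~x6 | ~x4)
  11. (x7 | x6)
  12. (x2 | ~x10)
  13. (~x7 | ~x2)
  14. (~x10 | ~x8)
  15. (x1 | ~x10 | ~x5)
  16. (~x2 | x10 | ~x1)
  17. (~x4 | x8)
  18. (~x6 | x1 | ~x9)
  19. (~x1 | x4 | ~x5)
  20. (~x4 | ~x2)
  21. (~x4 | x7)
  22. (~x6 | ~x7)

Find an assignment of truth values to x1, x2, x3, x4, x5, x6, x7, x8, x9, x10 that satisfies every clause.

x1 = F, x2 = F, x3 = T, x4 = F, x5 = F, x6 = F, x7 = T, x8 = T, x9 = F, x10 = F

Check each clause:
  1. (~x5 | x6) — ~x5 is true.
  2. (~x3 | x8) — x8 is true.
  3. (x9 | ~x6 | x7) — ~x6 is true.
  4. (~x10 | ~x3) — ~x10 is true.
  5. (x3 | x1 | x7) — x3 is true.
  6. (~x5 | ~x6) — ~x6 is true.
  7. (x10 | x8) — x8 is true.
  8. (~x4 | x2) — ~x4 is true.
  9. (~x4 | ~x7) — ~x4 is true.
  10. (~x4 | ~x6) — ~x6 is true.
  11. (x7 | x6) — x7 is true.
  12. (~x10 | x2) — ~x10 is true.
  13. (~x7 | ~x2) — ~x2 is true.
  14. (~x8 | ~x10) — ~x10 is true.
  15. (~x5 | ~x10 | x1) — ~x5 is true.
  16. (x10 | ~x1 | ~x2) — ~x1 is true.
  17. (x8 | ~x4) — x8 is true.
  18. (x1 | ~x9 | ~x6) — ~x6 is true.
  19. (~x1 | x4 | ~x5) — ~x5 is true.
  20. (~x4 | ~x2) — ~x4 is true.
  21. (~x4 | x7) — ~x4 is true.
  22. (~x7 | ~x6) — ~x6 is true.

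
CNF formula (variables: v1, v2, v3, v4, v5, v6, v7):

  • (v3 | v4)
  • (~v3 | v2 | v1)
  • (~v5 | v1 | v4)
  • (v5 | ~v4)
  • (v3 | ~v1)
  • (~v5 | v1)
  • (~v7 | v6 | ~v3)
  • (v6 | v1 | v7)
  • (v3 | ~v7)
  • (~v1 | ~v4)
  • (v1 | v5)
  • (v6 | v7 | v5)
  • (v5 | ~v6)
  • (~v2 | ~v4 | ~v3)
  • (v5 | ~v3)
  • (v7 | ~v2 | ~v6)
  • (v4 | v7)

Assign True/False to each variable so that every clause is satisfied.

v1=T  v2=F  v3=T  v4=F  v5=T  v6=T  v7=T

Check each clause:
  1. (v4 | v3) — v3 is true.
  2. (v2 | ~v3 | v1) — v1 is true.
  3. (v1 | ~v5 | v4) — v1 is true.
  4. (v5 | ~v4) — ~v4 is true.
  5. (v3 | ~v1) — v3 is true.
  6. (~v5 | v1) — v1 is true.
  7. (v6 | ~v3 | ~v7) — v6 is true.
  8. (v6 | v1 | v7) — v1 is true.
  9. (~v7 | v3) — v3 is true.
  10. (~v4 | ~v1) — ~v4 is true.
  11. (v1 | v5) — v1 is true.
  12. (v6 | v7 | v5) — v5 is true.
  13. (v5 | ~v6) — v5 is true.
  14. (~v2 | ~v4 | ~v3) — ~v4 is true.
  15. (~v3 | v5) — v5 is true.
  16. (~v2 | ~v6 | v7) — ~v2 is true.
  17. (v7 | v4) — v7 is true.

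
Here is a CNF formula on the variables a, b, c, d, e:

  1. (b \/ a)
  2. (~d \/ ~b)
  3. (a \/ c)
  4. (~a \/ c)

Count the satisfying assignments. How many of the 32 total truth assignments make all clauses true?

The models are:
  a=0 b=1 c=1 d=0 e=0
  a=0 b=1 c=1 d=0 e=1
  a=1 b=0 c=1 d=0 e=0
  a=1 b=0 c=1 d=0 e=1
  a=1 b=0 c=1 d=1 e=0
  a=1 b=0 c=1 d=1 e=1
  a=1 b=1 c=1 d=0 e=0
  a=1 b=1 c=1 d=0 e=1
Count: 8.

8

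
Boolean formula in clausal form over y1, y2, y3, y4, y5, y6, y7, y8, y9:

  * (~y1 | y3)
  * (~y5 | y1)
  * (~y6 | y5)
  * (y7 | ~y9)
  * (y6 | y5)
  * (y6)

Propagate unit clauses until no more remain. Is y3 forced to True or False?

(y6) stands alone — y6 = True.
(y5 | ~y6) with y6 = True leaves only y5, so y5 = True.
From (~y5 | y1) and y5 = True: y1 = True.
From (y3 | ~y1) and y1 = True: y3 = True.

True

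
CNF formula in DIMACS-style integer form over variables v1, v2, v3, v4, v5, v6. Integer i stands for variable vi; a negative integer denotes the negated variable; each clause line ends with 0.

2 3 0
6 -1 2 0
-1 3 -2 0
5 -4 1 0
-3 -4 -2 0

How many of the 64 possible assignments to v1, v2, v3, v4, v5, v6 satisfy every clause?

24

Split on v2, then v1.
  v2=1, v1=1: remaining (v3,v4,v5,v6) ∈ {(1,0,0,0); (1,0,0,1); (1,0,1,0); (1,0,1,1)} — 4.
  v2=1, v1=0: v6 free; 5 ways for (v3,v4,v5) × 2^1 = 10.
  v2=0, v1=1: remaining (v3,v4,v5,v6) ∈ {(1,0,0,1); (1,0,1,1); (1,1,0,1); (1,1,1,1)} — 4.
  v2=0, v1=0: v6 free; 3 ways for (v3,v4,v5) × 2^1 = 6.
Total: 4 + 10 + 4 + 6 = 24.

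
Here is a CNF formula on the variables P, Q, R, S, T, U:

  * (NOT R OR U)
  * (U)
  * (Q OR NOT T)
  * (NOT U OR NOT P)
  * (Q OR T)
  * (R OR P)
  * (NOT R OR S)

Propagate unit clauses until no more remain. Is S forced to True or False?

True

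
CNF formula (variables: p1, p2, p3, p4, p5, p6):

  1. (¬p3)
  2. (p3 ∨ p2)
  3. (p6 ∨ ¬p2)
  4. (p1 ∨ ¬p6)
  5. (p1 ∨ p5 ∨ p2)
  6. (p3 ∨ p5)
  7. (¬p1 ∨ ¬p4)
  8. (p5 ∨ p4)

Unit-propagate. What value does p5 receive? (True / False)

(¬p3) is a unit clause: p3 = False.
From (p2 ∨ p3) and p3 = False: p2 = True.
(p6 ∨ ¬p2): since p2 = True, the clause reduces to (p6). p6 = True.
(p1 ∨ ¬p6): since p6 = True, the clause reduces to (p1). p1 = True.
From (p5 ∨ p3) and p3 = False: p5 = True.

True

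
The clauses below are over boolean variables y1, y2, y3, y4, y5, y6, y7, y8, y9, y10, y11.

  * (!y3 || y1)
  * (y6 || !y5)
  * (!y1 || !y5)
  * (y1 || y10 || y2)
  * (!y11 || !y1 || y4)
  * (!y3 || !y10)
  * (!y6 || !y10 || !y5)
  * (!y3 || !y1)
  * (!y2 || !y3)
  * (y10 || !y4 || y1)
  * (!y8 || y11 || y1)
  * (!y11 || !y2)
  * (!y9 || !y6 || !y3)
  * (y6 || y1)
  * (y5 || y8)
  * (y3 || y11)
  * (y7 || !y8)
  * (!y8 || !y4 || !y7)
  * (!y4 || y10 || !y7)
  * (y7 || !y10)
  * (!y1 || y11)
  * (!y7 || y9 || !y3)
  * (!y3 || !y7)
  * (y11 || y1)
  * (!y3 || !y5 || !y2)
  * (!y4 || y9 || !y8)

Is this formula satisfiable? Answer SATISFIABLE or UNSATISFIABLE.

SATISFIABLE

Try y1 = False.
  then y3 is forced to False.
  then y6 is forced to True.
  then y11 is forced to True.
  then y2 is forced to False.
  then y10 is forced to True.
  then y5 is forced to False.
  then y8 is forced to True.
  then y7 is forced to True.
  then y4 is forced to False.
y9 is now unconstrained; take y9 = False.
So y1 = False  y2 = False  y3 = False  y4 = False  y5 = False  y6 = True  y7 = True  y8 = True  y9 = False  y10 = True  y11 = True is a satisfying assignment.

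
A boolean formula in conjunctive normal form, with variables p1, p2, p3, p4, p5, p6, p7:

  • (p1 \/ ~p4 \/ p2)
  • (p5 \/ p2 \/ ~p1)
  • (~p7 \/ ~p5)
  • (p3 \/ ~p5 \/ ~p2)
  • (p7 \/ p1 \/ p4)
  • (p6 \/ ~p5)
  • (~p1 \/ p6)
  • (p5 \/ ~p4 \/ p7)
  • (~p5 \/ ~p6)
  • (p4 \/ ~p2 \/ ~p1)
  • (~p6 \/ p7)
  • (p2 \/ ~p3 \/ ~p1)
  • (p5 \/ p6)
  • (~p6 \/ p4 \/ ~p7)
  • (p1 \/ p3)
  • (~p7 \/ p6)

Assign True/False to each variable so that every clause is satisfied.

Try p1 = False.
  then p3 is forced to True.
Set p2 = True and propagate.
Try p4 = True.
For the remaining variables, p5 = False, p6 = True, p7 = True works.
Every clause has at least one true literal under this assignment.
Check each clause:
  1. (~p4 \/ p2 \/ p1) — p2 is true.
  2. (~p1 \/ p5 \/ p2) — p2 is true.
  3. (~p7 \/ ~p5) — ~p5 is true.
  4. (p3 \/ ~p5 \/ ~p2) — p3 is true.
  5. (p1 \/ p7 \/ p4) — p4 is true.
  6. (p6 \/ ~p5) — ~p5 is true.
  7. (p6 \/ ~p1) — p6 is true.
  8. (~p4 \/ p7 \/ p5) — p7 is true.
  9. (~p5 \/ ~p6) — ~p5 is true.
  10. (~p2 \/ p4 \/ ~p1) — p4 is true.
  11. (p7 \/ ~p6) — p7 is true.
  12. (~p1 \/ p2 \/ ~p3) — p2 is true.
  13. (p5 \/ p6) — p6 is true.
  14. (~p6 \/ ~p7 \/ p4) — p4 is true.
  15. (p3 \/ p1) — p3 is true.
  16. (p6 \/ ~p7) — p6 is true.

p1=False  p2=True  p3=True  p4=True  p5=False  p6=True  p7=True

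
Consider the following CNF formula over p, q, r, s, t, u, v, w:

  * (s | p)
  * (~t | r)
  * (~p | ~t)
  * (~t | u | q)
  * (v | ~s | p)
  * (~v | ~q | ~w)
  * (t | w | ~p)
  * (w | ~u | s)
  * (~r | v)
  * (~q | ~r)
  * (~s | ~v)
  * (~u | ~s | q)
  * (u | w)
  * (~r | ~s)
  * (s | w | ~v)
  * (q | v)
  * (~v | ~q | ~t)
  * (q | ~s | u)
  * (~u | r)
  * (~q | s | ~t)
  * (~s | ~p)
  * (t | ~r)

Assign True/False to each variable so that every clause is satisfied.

p = T  q = F  r = F  s = F  t = F  u = F  v = T  w = T

Check each clause:
  1. (s | p) — p is true.
  2. (r | ~t) — ~t is true.
  3. (~t | ~p) — ~t is true.
  4. (u | ~t | q) — ~t is true.
  5. (~s | v | p) — p is true.
  6. (~v | ~q | ~w) — ~q is true.
  7. (w | ~p | t) — w is true.
  8. (w | s | ~u) — w is true.
  9. (~r | v) — ~r is true.
  10. (~r | ~q) — ~r is true.
  11. (~v | ~s) — ~s is true.
  12. (q | ~s | ~u) — ~u is true.
  13. (w | u) — w is true.
  14. (~r | ~s) — ~s is true.
  15. (~v | s | w) — w is true.
  16. (v | q) — v is true.
  17. (~t | ~q | ~v) — ~t is true.
  18. (u | q | ~s) — ~s is true.
  19. (r | ~u) — ~u is true.
  20. (~q | ~t | s) — ~t is true.
  21. (~p | ~s) — ~s is true.
  22. (~r | t) — ~r is true.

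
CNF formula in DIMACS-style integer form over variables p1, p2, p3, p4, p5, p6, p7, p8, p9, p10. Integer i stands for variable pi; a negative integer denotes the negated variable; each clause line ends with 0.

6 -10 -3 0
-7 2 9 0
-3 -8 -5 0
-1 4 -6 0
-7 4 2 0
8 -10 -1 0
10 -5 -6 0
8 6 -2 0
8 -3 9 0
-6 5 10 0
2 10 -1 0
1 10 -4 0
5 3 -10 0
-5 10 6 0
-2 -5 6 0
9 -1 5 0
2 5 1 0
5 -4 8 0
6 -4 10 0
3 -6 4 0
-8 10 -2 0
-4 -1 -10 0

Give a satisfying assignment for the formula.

p1=False  p2=True  p3=True  p4=True  p5=False  p6=True  p7=True  p8=True  p9=False  p10=True

Check each clause:
  1. (p6 \/ ~p10 \/ ~p3) — p6 is true.
  2. (p2 \/ p9 \/ ~p7) — p2 is true.
  3. (~p3 \/ ~p8 \/ ~p5) — ~p5 is true.
  4. (~p1 \/ ~p6 \/ p4) — p4 is true.
  5. (~p7 \/ p4 \/ p2) — p2 is true.
  6. (~p1 \/ p8 \/ ~p10) — p8 is true.
  7. (~p6 \/ p10 \/ ~p5) — p10 is true.
  8. (~p2 \/ p6 \/ p8) — p8 is true.
  9. (~p3 \/ p9 \/ p8) — p8 is true.
  10. (~p6 \/ p10 \/ p5) — p10 is true.
  11. (~p1 \/ p2 \/ p10) — p10 is true.
  12. (p10 \/ ~p4 \/ p1) — p10 is true.
  13. (p5 \/ ~p10 \/ p3) — p3 is true.
  14. (p6 \/ p10 \/ ~p5) — p10 is true.
  15. (p6 \/ ~p2 \/ ~p5) — ~p5 is true.
  16. (~p1 \/ p9 \/ p5) — ~p1 is true.
  17. (p2 \/ p5 \/ p1) — p2 is true.
  18. (p5 \/ p8 \/ ~p4) — p8 is true.
  19. (p10 \/ ~p4 \/ p6) — p10 is true.
  20. (p4 \/ p3 \/ ~p6) — p3 is true.
  21. (~p8 \/ p10 \/ ~p2) — p10 is true.
  22. (~p1 \/ ~p10 \/ ~p4) — ~p1 is true.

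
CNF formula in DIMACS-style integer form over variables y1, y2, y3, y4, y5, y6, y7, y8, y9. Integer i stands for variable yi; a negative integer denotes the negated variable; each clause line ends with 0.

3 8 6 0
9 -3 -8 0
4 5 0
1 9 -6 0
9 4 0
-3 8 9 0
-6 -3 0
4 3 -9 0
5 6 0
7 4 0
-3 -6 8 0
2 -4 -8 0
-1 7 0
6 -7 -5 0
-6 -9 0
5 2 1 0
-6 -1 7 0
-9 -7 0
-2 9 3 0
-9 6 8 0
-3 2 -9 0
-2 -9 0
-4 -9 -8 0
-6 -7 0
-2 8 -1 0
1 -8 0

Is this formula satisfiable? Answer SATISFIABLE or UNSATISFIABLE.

UNSATISFIABLE

y9 = True:
  propagation gives y6=False, y5=True, y7=False, y4=True; an empty clause results — contradiction.
y9 = False:
  y6 = True:
    propagation gives y1=True, y3=False, y7=True; an empty clause results — contradiction.
  y6 = False:
    propagation gives y5=True, y7=False, y1=False, y8=False; an empty clause results — contradiction.
Every branch closes, so no satisfying assignment exists.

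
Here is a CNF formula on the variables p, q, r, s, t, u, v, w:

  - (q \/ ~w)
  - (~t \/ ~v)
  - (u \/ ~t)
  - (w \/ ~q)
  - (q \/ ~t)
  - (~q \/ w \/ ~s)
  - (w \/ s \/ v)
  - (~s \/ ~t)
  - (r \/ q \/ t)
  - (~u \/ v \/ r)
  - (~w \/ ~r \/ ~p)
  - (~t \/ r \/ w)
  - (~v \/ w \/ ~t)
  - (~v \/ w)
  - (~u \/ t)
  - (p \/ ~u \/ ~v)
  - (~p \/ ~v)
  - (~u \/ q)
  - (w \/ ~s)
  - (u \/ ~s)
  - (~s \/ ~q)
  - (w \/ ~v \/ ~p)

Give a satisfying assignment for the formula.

Try p = True.
  then v is forced to False.
Try q = True.
  then w is forced to True.
  then r is forced to False.
  then u is forced to False.
  then t is forced to False.
  then s is forced to False.

p=1, q=1, r=0, s=0, t=0, u=0, v=0, w=1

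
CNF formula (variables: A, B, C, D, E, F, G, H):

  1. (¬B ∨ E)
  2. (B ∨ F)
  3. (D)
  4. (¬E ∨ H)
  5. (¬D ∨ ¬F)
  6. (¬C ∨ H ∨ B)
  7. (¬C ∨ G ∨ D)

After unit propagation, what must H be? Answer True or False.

True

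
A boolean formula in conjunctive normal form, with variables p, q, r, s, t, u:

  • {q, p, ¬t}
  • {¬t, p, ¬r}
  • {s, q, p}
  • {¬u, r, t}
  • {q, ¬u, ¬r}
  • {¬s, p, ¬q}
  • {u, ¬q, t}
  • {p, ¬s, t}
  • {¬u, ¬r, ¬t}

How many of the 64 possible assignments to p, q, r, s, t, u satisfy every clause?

21

Split on t, then p.
  t=T, p=T: q, s free; 3 ways for (r,u) × 2^2 = 12.
  t=T, p=F: remaining (q,r,s,u) ∈ {(T,F,F,F); (T,F,F,T)} — 2.
  t=F, p=T: s free; 3 ways for (q,r,u) × 2^1 = 6.
  t=F, p=F: remaining (q,r,s,u) ∈ {(T,T,F,T)} — 1.
Total: 12 + 2 + 6 + 1 = 21.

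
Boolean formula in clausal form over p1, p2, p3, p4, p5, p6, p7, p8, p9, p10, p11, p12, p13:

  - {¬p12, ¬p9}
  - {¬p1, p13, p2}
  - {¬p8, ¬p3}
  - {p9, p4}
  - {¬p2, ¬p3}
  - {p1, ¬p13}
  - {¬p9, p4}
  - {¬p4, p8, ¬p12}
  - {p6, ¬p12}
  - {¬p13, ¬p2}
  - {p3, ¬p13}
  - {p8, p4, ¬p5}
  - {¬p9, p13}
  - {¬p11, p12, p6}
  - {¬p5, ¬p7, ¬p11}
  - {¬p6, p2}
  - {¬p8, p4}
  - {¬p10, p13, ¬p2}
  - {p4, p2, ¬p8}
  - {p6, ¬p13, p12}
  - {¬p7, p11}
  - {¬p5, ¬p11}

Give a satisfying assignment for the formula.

p1 = False, p2 = True, p3 = False, p4 = True, p5 = True, p6 = False, p7 = False, p8 = True, p9 = False, p10 = False, p11 = False, p12 = False, p13 = False

p7 occurs only negated in the remaining clauses — set p7 = False.
p10 occurs only negated in the remaining clauses — set p10 = False.
Branch on p1: take p1 = False.
  then p13 is forced to False.
  then p9 is forced to False.
  then p4 is forced to True.
The remaining clauses are satisfied by p2 = True, p3 = False, p5 = True, p6 = False, p8 = True, p11 = False, p12 = False.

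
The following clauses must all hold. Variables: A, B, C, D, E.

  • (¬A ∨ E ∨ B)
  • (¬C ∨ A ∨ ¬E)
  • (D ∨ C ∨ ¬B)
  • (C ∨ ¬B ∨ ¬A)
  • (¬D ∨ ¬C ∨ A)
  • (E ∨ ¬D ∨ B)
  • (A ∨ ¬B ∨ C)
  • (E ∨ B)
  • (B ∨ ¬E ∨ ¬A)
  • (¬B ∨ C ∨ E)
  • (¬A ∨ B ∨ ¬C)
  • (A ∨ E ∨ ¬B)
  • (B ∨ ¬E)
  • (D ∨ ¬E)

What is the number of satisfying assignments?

3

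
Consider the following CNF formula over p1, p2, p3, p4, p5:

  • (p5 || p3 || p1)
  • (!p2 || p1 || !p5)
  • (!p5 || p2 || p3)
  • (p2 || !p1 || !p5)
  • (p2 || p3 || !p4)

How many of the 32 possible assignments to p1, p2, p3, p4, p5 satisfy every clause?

Split on p2, then p5.
  p2=1, p5=1: remaining (p1,p3,p4) ∈ {(1,0,0); (1,0,1); (1,1,0); (1,1,1)} — 4.
  p2=1, p5=0: p4 free; 3 ways for (p1,p3) × 2^1 = 6.
  p2=0, p5=1: remaining (p1,p3,p4) ∈ {(0,1,0); (0,1,1)} — 2.
  p2=0, p5=0: 5 of the 8 assignments to (p1,p3,p4) work.
Total: 4 + 6 + 2 + 5 = 17.

17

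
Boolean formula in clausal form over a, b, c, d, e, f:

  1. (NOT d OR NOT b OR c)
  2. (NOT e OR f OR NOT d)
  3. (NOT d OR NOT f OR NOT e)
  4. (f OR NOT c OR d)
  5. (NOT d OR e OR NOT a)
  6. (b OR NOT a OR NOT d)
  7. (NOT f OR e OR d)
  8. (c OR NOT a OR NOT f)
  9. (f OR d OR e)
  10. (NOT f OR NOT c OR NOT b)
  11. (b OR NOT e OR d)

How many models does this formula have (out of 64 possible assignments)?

Satisfying assignments:
  a=0 b=0 c=0 d=1 e=0 f=0
  a=0 b=0 c=0 d=1 e=0 f=1
  a=0 b=0 c=1 d=1 e=0 f=0
  a=0 b=0 c=1 d=1 e=0 f=1
  a=0 b=1 c=0 d=0 e=1 f=0
  a=0 b=1 c=0 d=0 e=1 f=1
  a=0 b=1 c=1 d=1 e=0 f=0
  a=1 b=1 c=0 d=0 e=1 f=0
Count: 8.

8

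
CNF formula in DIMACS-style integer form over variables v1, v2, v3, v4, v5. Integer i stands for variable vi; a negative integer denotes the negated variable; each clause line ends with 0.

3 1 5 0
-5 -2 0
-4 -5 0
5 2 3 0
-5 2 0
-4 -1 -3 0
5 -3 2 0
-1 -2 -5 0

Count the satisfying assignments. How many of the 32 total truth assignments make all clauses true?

5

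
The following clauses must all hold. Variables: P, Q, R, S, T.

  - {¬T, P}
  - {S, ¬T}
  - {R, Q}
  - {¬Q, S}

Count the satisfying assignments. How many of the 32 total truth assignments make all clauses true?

11

Case analysis on Q and S:
  Q=1, S=1: R free; 3 ways for (P,T) × 2^1 = 6.
  Q=1, S=0: a clause becomes empty — 0.
  Q=0, S=1: remaining (P,R,T) ∈ {(0,1,0); (1,1,0); (1,1,1)} — 3.
  Q=0, S=0: remaining (P,R,T) ∈ {(0,1,0); (1,1,0)} — 2.
Total: 6 + 0 + 3 + 2 = 11.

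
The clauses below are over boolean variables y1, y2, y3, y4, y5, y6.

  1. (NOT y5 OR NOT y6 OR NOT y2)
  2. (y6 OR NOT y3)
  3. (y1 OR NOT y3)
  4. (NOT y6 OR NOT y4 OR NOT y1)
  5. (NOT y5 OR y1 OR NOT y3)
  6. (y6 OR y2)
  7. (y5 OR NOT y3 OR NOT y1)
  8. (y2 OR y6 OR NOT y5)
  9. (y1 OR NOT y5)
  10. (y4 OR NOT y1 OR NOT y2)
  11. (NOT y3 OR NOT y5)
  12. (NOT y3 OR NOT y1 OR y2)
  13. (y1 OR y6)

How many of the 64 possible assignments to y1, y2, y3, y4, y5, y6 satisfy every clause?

Split on y1, then y3.
  y1=1, y3=1: a clause becomes empty — 0.
  y1=1, y3=0: remaining (y2,y4,y5,y6) ∈ {(0,0,0,1); (0,0,1,1); (1,1,0,0); (1,1,1,0)} — 4.
  y1=0, y3=1: a clause becomes empty — 0.
  y1=0, y3=0: remaining (y2,y4,y5,y6) ∈ {(0,0,0,1); (0,1,0,1); (1,0,0,1); (1,1,0,1)} — 4.
Total: 0 + 4 + 0 + 4 = 8.

8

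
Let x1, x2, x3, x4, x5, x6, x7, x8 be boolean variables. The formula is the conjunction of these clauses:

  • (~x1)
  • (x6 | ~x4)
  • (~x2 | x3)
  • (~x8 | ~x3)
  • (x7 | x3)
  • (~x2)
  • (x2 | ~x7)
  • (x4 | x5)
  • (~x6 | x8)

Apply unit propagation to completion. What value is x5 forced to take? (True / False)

True

Unit clause (~x1) sets x1 = False.
(~x2) stands alone — x2 = False.
In (~x7 | x2), x2 is now false; ~x7 must hold, so x7 = False.
From (x7 | x3) and x7 = False: x3 = True.
(~x3 | ~x8) with x3 = True leaves only ~x8, so x8 = False.
In (~x6 | x8), x8 is now false; ~x6 must hold, so x6 = False.
From (x6 | ~x4) and x6 = False: x4 = False.
(x5 | x4) with x4 = False leaves only x5, so x5 = True.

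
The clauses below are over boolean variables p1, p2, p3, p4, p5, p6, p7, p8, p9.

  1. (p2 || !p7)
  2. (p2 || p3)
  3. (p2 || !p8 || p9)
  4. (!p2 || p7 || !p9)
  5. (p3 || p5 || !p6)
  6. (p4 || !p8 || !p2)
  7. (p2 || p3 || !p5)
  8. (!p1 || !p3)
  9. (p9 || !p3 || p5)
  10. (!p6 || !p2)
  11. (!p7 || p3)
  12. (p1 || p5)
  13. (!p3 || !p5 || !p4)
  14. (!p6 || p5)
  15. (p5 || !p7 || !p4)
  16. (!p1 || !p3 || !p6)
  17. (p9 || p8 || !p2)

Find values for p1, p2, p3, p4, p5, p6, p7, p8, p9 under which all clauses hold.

p6 occurs only negated in the remaining clauses — set p6 = False.
Try p1 = True.
  then p3 is forced to False.
  then p2 is forced to True.
  then p7 is forced to False.
  then p9 is forced to False.
  then p8 is forced to True.
  then p4 is forced to True.
p5 is now unconstrained; take p5 = True.
Every clause has at least one true literal under this assignment.
Check each clause:
  1. (p2 || !p7) — !p7 is true.
  2. (p2 || p3) — p2 is true.
  3. (!p8 || p2 || p9) — p2 is true.
  4. (!p9 || !p2 || p7) — !p9 is true.
  5. (!p6 || p5 || p3) — !p6 is true.
  6. (!p2 || p4 || !p8) — p4 is true.
  7. (p2 || p3 || !p5) — p2 is true.
  8. (!p1 || !p3) — !p3 is true.
  9. (p9 || !p3 || p5) — !p3 is true.
  10. (!p2 || !p6) — !p6 is true.
  11. (p3 || !p7) — !p7 is true.
  12. (p5 || p1) — p1 is true.
  13. (!p3 || !p4 || !p5) — !p3 is true.
  14. (p5 || !p6) — !p6 is true.
  15. (!p4 || p5 || !p7) — !p7 is true.
  16. (!p6 || !p1 || !p3) — !p6 is true.
  17. (p9 || !p2 || p8) — p8 is true.

p1=1, p2=1, p3=0, p4=1, p5=1, p6=0, p7=0, p8=1, p9=0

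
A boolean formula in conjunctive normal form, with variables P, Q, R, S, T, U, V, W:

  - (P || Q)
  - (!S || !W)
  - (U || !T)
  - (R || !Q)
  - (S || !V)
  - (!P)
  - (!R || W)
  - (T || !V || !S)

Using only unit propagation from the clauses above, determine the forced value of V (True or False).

False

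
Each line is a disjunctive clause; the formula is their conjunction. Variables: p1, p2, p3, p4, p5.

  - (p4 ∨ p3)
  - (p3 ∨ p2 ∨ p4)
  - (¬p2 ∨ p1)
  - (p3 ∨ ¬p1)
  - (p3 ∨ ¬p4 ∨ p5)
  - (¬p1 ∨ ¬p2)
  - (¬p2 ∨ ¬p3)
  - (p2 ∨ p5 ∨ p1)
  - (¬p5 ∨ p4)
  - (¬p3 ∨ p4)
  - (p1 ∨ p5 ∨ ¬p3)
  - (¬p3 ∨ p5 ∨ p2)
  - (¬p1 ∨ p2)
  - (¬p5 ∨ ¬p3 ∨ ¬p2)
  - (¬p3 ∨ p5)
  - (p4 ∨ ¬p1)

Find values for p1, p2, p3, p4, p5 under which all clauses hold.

Try p1 = False.
  then p2 is forced to False.
  then p5 is forced to True.
  then p4 is forced to True.
p3 is now unconstrained; take p3 = True.
Every clause has at least one true literal under this assignment.

p1=False  p2=False  p3=True  p4=True  p5=True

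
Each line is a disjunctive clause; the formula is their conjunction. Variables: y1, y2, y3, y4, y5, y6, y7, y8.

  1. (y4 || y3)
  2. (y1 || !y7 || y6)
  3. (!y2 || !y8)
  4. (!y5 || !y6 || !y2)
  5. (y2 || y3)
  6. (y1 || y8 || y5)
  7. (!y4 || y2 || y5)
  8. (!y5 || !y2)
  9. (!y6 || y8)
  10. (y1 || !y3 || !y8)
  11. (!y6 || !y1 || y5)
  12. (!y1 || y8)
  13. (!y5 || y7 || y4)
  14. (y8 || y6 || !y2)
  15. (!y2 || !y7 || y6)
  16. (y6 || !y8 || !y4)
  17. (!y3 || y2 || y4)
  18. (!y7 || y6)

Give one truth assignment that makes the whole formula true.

y1=F, y2=F, y3=T, y4=T, y5=T, y6=F, y7=F, y8=F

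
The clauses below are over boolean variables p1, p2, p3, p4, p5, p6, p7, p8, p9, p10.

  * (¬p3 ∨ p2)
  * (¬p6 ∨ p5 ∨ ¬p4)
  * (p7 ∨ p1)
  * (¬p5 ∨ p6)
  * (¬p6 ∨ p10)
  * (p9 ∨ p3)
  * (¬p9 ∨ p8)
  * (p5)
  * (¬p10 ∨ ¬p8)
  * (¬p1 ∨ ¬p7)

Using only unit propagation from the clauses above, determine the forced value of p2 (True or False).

(p5) stands alone — p5 = True.
From (p6 ∨ ¬p5) and p5 = True: p6 = True.
In (¬p6 ∨ p10), ¬p6 is now false; p10 must hold, so p10 = True.
(¬p8 ∨ ¬p10) with p10 = True leaves only ¬p8, so p8 = False.
(p8 ∨ ¬p9): since p8 = False, the clause reduces to (¬p9). p9 = False.
(p3 ∨ p9): since p9 = False, the clause reduces to (p3). p3 = True.
(¬p3 ∨ p2) with p3 = True leaves only p2, so p2 = True.

True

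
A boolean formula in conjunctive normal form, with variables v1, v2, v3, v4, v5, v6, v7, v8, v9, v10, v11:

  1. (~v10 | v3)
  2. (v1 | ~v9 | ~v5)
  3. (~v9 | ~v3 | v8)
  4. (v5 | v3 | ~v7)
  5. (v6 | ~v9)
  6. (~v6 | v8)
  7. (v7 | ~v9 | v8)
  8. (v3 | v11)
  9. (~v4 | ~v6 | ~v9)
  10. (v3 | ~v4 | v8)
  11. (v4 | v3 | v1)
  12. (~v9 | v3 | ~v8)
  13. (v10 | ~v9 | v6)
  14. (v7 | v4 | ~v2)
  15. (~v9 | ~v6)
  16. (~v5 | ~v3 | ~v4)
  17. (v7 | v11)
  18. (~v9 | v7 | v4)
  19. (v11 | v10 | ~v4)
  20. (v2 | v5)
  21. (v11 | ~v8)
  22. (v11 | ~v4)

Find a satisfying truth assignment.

v1=T, v2=T, v3=T, v4=T, v5=F, v6=F, v7=T, v8=T, v9=F, v10=T, v11=T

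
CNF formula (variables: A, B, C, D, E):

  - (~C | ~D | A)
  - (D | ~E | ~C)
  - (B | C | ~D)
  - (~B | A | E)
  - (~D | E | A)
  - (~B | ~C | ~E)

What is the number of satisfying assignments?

16

Split on C, then D.
  C=T, D=T: remaining (A,B,E) ∈ {(T,F,F); (T,F,T); (T,T,F)} — 3.
  C=T, D=F: remaining (A,B,E) ∈ {(F,F,F); (T,F,F); (T,T,F)} — 3.
  C=F, D=T: remaining (A,B,E) ∈ {(F,T,T); (T,T,F); (T,T,T)} — 3.
  C=F, D=F: 7 of the 8 assignments to (A,B,E) work.
Total: 3 + 3 + 3 + 7 = 16.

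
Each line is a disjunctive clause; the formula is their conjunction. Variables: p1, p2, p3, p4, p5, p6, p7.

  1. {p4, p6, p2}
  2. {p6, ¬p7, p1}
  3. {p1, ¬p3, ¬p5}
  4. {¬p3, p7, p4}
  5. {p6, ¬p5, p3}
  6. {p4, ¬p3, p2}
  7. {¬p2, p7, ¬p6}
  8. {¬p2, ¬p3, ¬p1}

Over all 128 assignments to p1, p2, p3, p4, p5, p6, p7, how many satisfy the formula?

47

Case analysis on p3 and p2:
  p3=T, p2=T: remaining (p1,p4,p5,p6,p7) ∈ {(F,F,F,T,T); (F,T,F,F,F); (F,T,F,T,T)} — 3.
  p3=T, p2=F: 11 of the 32 assignments to (p1,p4,p5,p6,p7) work.
  p3=F, p2=T: p4 free; 7 ways for (p1,p5,p6,p7) × 2^1 = 14.
  p3=F, p2=F: 19 of the 32 assignments to (p1,p4,p5,p6,p7) work.
Total: 3 + 11 + 14 + 19 = 47.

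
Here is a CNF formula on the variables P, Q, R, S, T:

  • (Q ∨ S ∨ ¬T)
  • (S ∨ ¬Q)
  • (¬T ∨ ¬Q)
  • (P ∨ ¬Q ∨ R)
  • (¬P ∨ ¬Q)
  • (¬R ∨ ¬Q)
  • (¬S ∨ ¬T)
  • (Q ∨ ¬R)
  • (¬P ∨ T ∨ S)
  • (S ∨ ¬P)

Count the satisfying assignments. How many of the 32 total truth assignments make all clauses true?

3

The models are:
  P=0 Q=0 R=0 S=0 T=0
  P=0 Q=0 R=0 S=1 T=0
  P=1 Q=0 R=0 S=1 T=0
That's 3 in total.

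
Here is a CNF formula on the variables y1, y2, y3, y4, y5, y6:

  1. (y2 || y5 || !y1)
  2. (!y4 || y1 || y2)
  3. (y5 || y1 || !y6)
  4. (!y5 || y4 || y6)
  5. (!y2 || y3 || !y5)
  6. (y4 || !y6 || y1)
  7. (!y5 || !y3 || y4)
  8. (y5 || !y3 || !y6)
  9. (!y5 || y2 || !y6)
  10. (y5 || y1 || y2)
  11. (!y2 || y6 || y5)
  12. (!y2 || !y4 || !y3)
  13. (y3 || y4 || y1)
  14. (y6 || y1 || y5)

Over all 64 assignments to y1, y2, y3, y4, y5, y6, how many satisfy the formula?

4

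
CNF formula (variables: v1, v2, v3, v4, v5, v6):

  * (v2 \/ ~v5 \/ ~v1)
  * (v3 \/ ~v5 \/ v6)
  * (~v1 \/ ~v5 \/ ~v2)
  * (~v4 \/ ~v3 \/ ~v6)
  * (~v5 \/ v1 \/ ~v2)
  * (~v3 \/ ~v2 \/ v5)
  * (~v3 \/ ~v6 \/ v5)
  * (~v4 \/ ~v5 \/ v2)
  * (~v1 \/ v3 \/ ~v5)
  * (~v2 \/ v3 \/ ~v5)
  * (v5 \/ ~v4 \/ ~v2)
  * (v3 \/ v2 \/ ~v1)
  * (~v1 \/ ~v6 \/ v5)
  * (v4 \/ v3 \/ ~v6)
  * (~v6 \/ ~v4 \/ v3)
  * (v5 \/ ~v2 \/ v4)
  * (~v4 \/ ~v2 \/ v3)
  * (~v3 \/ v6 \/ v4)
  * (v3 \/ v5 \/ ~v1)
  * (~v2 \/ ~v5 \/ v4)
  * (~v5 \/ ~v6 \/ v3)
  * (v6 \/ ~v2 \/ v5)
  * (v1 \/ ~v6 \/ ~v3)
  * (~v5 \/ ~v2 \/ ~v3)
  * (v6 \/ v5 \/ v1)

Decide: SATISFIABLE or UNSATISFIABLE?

Branch on v1: take v1 = True.
For the remaining variables, v2 = False, v3 = True, v4 = True, v5 = False, v6 = False works.
So v1 = True, v2 = False, v3 = True, v4 = True, v5 = False, v6 = False is a satisfying assignment.

SATISFIABLE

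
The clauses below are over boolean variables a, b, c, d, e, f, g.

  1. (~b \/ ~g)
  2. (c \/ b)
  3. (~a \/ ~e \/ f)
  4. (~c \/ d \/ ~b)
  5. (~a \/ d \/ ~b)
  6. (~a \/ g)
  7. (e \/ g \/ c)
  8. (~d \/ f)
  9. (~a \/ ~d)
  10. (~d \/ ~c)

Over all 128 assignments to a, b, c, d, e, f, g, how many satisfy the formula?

Case analysis on d and a:
  d=1, a=1: a clause becomes empty — 0.
  d=1, a=0: remaining (b,c,e,f,g) ∈ {(1,0,1,1,0)} — 1.
  d=0, a=1: remaining (b,c,e,f,g) ∈ {(0,1,0,0,1); (0,1,0,1,1); (0,1,1,1,1)} — 3.
  d=0, a=0: f free; 5 ways for (b,c,e,g) × 2^1 = 10.
Total: 0 + 1 + 3 + 10 = 14.

14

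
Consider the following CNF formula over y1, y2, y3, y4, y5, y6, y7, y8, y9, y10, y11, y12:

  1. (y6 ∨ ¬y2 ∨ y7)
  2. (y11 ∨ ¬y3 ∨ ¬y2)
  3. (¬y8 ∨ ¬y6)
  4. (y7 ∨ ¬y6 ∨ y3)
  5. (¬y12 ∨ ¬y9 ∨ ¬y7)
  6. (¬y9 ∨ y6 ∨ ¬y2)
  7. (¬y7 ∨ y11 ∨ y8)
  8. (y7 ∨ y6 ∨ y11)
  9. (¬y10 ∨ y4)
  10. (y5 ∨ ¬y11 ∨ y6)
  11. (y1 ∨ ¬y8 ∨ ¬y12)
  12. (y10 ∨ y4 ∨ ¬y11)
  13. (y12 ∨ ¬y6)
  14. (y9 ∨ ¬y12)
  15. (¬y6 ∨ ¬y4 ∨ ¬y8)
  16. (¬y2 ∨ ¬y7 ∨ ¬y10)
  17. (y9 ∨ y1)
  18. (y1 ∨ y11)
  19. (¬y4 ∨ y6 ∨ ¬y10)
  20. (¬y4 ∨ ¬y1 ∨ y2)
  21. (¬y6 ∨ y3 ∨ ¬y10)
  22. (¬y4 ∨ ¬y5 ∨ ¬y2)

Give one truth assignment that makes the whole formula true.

Branch on y1: take y1 = False.
  then y9 is forced to True.
  then y11 is forced to True.
Try y2 = True.
  then y6 is forced to True.
  then y8 is forced to False.
  then y12 is forced to True.
  then y7 is forced to False.
  then y3 is forced to True.
Branch on y4: take y4 = True.
  then y5 is forced to False.
y10 is now unconstrained; take y10 = False.
Check each clause:
  1. (¬y2 ∨ y6 ∨ y7) — y6 is true.
  2. (¬y3 ∨ y11 ∨ ¬y2) — y11 is true.
  3. (¬y6 ∨ ¬y8) — ¬y8 is true.
  4. (¬y6 ∨ y3 ∨ y7) — y3 is true.
  5. (¬y12 ∨ ¬y9 ∨ ¬y7) — ¬y7 is true.
  6. (¬y2 ∨ ¬y9 ∨ y6) — y6 is true.
  7. (y8 ∨ ¬y7 ∨ y11) — ¬y7 is true.
  8. (y6 ∨ y11 ∨ y7) — y11 is true.
  9. (¬y10 ∨ y4) — y4 is true.
  10. (y5 ∨ ¬y11 ∨ y6) — y6 is true.
  11. (¬y8 ∨ y1 ∨ ¬y12) — ¬y8 is true.
  12. (y4 ∨ ¬y11 ∨ y10) — y4 is true.
  13. (y12 ∨ ¬y6) — y12 is true.
  14. (y9 ∨ ¬y12) — y9 is true.
  15. (¬y6 ∨ ¬y8 ∨ ¬y4) — ¬y8 is true.
  16. (¬y2 ∨ ¬y7 ∨ ¬y10) — ¬y7 is true.
  17. (y1 ∨ y9) — y9 is true.
  18. (y11 ∨ y1) — y11 is true.
  19. (¬y10 ∨ ¬y4 ∨ y6) — y6 is true.
  20. (¬y4 ∨ ¬y1 ∨ y2) — y2 is true.
  21. (¬y6 ∨ y3 ∨ ¬y10) — y3 is true.
  22. (¬y5 ∨ ¬y2 ∨ ¬y4) — ¬y5 is true.

y1=False  y2=True  y3=True  y4=True  y5=False  y6=True  y7=False  y8=False  y9=True  y10=False  y11=True  y12=True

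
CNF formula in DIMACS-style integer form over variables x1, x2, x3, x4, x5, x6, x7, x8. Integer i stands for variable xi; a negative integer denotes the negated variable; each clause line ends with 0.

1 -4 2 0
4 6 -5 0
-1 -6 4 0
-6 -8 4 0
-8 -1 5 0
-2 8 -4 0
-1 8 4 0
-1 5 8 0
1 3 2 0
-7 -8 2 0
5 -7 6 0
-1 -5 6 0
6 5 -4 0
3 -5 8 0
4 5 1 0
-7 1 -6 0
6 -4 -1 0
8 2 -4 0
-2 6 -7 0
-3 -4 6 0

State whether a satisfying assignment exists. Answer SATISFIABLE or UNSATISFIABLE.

Pure literal: x7 appears only negated; assign x7 = False.
Try x1 = False.
The remaining clauses are satisfied by x2 = True, x3 = False, x4 = True, x5 = False, x6 = True, x8 = True.
So x1=False, x2=True, x3=False, x4=True, x5=False, x6=True, x7=False, x8=True is a satisfying assignment.

SATISFIABLE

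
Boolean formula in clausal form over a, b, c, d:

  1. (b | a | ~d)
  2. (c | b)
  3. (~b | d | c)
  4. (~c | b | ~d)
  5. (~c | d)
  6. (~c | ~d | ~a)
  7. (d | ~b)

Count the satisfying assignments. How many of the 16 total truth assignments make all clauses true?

3

The models are:
  a=0 b=1 c=0 d=1
  a=0 b=1 c=1 d=1
  a=1 b=1 c=0 d=1
Count: 3.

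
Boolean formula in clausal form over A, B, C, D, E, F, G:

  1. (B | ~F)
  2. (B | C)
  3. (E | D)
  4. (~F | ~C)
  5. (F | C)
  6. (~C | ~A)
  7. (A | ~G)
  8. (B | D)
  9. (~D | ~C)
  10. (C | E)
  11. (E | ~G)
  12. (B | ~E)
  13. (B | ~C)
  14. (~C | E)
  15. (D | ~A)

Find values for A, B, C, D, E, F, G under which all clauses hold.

Pure literal: B appears only positively; assign B = True.
G occurs only negated in the remaining clauses — set G = False.
Set A = False and propagate.
The remaining clauses are satisfied by C = False, D = True, E = True, F = True.

A=False, B=True, C=False, D=True, E=True, F=True, G=False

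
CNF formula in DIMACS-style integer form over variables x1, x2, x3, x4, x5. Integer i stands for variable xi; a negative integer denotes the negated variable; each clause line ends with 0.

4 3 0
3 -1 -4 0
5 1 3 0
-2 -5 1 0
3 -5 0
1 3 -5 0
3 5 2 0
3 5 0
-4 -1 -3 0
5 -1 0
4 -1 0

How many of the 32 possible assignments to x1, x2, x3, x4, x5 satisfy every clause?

Satisfying assignments:
  x1=0 x2=0 x3=1 x4=0 x5=0
  x1=0 x2=0 x3=1 x4=0 x5=1
  x1=0 x2=0 x3=1 x4=1 x5=0
  x1=0 x2=0 x3=1 x4=1 x5=1
  x1=0 x2=1 x3=1 x4=0 x5=0
  x1=0 x2=1 x3=1 x4=1 x5=0
Count: 6.

6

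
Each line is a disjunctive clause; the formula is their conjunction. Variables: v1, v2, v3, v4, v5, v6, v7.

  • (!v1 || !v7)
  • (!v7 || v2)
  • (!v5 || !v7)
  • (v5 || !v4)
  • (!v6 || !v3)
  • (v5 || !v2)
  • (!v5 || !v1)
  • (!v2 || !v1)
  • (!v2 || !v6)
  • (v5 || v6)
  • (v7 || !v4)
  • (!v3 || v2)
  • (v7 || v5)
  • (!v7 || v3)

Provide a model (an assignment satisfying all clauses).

Pure literal: v1 appears only negated; assign v1 = False.
Pure literal: v4 appears only negated; assign v4 = False.
Try v2 = False.
  then v7 is forced to False.
  then v3 is forced to False.
  then v5 is forced to True.
v6 is now unconstrained; take v6 = True.
Every clause has at least one true literal under this assignment.
Check each clause:
  1. (!v1 || !v7) — !v7 is true.
  2. (!v7 || v2) — !v7 is true.
  3. (!v7 || !v5) — !v7 is true.
  4. (v5 || !v4) — !v4 is true.
  5. (!v3 || !v6) — !v3 is true.
  6. (v5 || !v2) — v5 is true.
  7. (!v5 || !v1) — !v1 is true.
  8. (!v2 || !v1) — !v1 is true.
  9. (!v6 || !v2) — !v2 is true.
  10. (v5 || v6) — v5 is true.
  11. (!v4 || v7) — !v4 is true.
  12. (!v3 || v2) — !v3 is true.
  13. (v5 || v7) — v5 is true.
  14. (!v7 || v3) — !v7 is true.

v1=False, v2=False, v3=False, v4=False, v5=True, v6=True, v7=False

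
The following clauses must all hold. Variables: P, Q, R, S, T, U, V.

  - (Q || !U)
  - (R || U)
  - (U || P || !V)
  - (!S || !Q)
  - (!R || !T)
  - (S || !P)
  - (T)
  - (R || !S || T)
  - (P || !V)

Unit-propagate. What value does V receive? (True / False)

False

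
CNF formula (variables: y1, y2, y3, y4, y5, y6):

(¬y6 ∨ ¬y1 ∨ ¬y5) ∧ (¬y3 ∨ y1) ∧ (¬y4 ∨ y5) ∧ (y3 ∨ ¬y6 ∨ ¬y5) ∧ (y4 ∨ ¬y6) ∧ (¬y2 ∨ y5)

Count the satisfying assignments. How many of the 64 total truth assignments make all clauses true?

15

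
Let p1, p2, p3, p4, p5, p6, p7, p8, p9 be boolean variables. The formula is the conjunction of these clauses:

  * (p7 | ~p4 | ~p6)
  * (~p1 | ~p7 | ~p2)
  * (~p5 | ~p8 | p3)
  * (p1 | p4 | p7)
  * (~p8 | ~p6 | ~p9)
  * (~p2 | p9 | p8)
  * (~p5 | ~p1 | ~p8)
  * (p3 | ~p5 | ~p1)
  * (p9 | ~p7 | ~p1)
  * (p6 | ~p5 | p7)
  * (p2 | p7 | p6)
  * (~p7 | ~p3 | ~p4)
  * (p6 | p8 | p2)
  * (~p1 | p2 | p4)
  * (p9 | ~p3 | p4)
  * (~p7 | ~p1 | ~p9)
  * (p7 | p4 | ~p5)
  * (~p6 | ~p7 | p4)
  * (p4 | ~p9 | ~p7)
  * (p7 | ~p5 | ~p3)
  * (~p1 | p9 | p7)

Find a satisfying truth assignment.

p1=T, p2=T, p3=T, p4=F, p5=F, p6=T, p7=F, p8=F, p9=T

Pure literal: p5 appears only negated; assign p5 = False.
Branch on p1: take p1 = True.
Set p2 = True and propagate.
  then p7 is forced to False.
  then p9 is forced to True.
For the remaining variables, p3 = True, p4 = False, p6 = True, p8 = False works.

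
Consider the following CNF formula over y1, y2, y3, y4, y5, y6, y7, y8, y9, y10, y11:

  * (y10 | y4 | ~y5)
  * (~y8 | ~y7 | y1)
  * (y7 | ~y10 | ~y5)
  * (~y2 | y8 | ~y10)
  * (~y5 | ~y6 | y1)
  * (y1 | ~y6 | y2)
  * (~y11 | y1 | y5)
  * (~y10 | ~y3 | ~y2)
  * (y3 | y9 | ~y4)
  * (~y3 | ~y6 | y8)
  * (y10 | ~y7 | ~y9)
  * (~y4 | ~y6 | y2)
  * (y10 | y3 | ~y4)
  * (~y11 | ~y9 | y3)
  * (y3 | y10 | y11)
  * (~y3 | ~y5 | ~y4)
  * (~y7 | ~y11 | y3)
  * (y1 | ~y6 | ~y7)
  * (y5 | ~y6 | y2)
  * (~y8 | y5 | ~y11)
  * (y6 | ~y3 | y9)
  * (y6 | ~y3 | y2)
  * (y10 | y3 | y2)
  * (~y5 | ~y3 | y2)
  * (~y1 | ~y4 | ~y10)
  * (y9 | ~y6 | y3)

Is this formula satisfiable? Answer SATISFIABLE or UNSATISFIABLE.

SATISFIABLE

Set y1 = False and propagate.
For the remaining variables, y2 = True, y3 = True, y4 = True, y5 = False, y6 = True, y7 = False, y8 = True, y9 = False, y10 = False, y11 = False works.
Every clause has at least one true literal under this assignment.
So y1 = False, y2 = True, y3 = True, y4 = True, y5 = False, y6 = True, y7 = False, y8 = True, y9 = False, y10 = False, y11 = False is a satisfying assignment.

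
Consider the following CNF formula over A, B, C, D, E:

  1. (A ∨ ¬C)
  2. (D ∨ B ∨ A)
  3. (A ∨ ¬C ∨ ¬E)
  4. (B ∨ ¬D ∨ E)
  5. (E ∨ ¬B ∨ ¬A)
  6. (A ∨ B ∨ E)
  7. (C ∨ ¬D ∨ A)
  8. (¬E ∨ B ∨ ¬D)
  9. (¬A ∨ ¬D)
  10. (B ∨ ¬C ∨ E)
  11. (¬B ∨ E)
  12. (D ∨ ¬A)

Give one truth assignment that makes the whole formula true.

Try A = False.
  then C is forced to False.
  then D is forced to False.
  then B is forced to True.
  then E is forced to True.

A=False, B=True, C=False, D=False, E=True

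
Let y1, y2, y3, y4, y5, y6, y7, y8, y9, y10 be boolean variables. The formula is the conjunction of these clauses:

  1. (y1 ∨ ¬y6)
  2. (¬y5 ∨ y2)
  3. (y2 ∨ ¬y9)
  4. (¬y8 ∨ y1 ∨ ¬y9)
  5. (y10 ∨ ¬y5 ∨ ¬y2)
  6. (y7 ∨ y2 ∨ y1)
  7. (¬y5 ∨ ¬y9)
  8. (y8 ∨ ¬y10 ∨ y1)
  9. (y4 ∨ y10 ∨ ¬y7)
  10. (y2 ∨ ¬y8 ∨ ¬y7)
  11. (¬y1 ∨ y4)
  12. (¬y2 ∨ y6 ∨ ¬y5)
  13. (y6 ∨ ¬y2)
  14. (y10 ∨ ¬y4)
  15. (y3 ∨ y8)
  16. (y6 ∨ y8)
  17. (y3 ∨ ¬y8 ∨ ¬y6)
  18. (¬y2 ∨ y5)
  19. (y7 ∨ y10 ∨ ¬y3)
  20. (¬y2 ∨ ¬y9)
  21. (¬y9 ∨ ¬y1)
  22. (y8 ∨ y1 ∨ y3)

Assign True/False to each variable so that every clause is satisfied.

y1=T, y2=T, y3=T, y4=T, y5=T, y6=T, y7=T, y8=T, y9=F, y10=T

Check each clause:
  1. (¬y6 ∨ y1) — y1 is true.
  2. (¬y5 ∨ y2) — y2 is true.
  3. (¬y9 ∨ y2) — y2 is true.
  4. (y1 ∨ ¬y9 ∨ ¬y8) — y1 is true.
  5. (y10 ∨ ¬y2 ∨ ¬y5) — y10 is true.
  6. (y1 ∨ y2 ∨ y7) — y1 is true.
  7. (¬y5 ∨ ¬y9) — ¬y9 is true.
  8. (y8 ∨ ¬y10 ∨ y1) — y8 is true.
  9. (y4 ∨ ¬y7 ∨ y10) — y10 is true.
  10. (¬y8 ∨ y2 ∨ ¬y7) — y2 is true.
  11. (¬y1 ∨ y4) — y4 is true.
  12. (¬y5 ∨ y6 ∨ ¬y2) — y6 is true.
  13. (¬y2 ∨ y6) — y6 is true.
  14. (¬y4 ∨ y10) — y10 is true.
  15. (y8 ∨ y3) — y8 is true.
  16. (y8 ∨ y6) — y8 is true.
  17. (¬y6 ∨ y3 ∨ ¬y8) — y3 is true.
  18. (y5 ∨ ¬y2) — y5 is true.
  19. (y10 ∨ ¬y3 ∨ y7) — y10 is true.
  20. (¬y9 ∨ ¬y2) — ¬y9 is true.
  21. (¬y9 ∨ ¬y1) — ¬y9 is true.
  22. (y8 ∨ y3 ∨ y1) — y8 is true.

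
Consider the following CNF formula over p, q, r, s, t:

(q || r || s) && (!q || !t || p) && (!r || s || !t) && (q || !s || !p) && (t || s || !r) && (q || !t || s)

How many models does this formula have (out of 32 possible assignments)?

Split on s, then q.
  s=T, q=T: r free; 3 ways for (p,t) × 2^1 = 6.
  s=T, q=F: remaining (p,r,t) ∈ {(F,F,F); (F,F,T); (F,T,F); (F,T,T)} — 4.
  s=F, q=T: remaining (p,r,t) ∈ {(F,F,F); (T,F,F); (T,F,T)} — 3.
  s=F, q=F: a clause becomes empty — 0.
Total: 6 + 4 + 3 + 0 = 13.

13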